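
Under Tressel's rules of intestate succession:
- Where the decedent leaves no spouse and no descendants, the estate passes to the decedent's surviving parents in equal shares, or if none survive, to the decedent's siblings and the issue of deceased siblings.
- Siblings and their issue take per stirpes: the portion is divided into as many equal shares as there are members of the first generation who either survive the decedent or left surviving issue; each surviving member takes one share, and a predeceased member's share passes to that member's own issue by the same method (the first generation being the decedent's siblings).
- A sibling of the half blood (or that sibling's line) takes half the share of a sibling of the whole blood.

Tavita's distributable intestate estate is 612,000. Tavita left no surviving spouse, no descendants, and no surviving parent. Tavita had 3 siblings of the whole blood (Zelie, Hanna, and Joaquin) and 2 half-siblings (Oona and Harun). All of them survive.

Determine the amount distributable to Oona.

Oona receives 76,500.

The entire 612,000 passes to the siblings and their issue.
Counting each half-blood sibling's line as half a unit, there are 4 units in 612,000, so one unit is 153,000. Whole-blood lines (Zelie, Hanna, and Joaquin) take 153,000 each; half-blood lines (Oona and Harun) take 76,500 each.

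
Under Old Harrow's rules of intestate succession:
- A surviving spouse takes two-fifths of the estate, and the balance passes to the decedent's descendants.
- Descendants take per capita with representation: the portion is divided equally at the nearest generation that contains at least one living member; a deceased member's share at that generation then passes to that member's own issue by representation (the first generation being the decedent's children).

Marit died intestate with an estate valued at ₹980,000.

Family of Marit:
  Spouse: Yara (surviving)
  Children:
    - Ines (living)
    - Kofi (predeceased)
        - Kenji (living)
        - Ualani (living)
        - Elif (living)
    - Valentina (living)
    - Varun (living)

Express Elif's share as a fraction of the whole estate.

Yara takes two-fifths of ₹980,000 = ₹392,000. The remaining ₹588,000 passes to the descendants.
The descendants' portion (₹588,000) is divided into 4 shares of ₹147,000: Ines, Valentina, and Varun each take ₹147,000; Kofi's ₹147,000 share passes to Kofi's issue.
Kofi's share (₹147,000) is divided into 3 shares of ₹49,000: Kenji, Ualani, and Elif each take ₹49,000.

Elif receives 1/20 of the estate.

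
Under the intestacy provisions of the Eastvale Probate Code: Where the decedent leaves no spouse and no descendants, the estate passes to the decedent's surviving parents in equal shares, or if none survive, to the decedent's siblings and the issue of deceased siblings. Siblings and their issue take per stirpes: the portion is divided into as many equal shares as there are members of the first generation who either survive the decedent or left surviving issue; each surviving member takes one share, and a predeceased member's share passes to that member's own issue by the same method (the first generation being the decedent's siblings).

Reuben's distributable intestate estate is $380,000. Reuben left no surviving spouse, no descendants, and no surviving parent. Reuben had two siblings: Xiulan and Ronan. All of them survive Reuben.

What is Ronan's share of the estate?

The entire $380,000 passes to the siblings and their issue.
That amount ($380,000) is divided into 2 shares of $190,000: Xiulan and Ronan each take $190,000.

Ronan receives $190,000.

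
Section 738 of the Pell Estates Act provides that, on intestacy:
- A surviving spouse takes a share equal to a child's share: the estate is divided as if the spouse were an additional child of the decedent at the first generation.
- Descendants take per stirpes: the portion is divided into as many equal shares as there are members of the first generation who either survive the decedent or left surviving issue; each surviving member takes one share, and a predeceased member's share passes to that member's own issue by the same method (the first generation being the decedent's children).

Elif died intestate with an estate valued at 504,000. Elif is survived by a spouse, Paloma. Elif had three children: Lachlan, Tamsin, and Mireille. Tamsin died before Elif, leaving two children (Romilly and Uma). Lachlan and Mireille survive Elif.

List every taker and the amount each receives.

Paloma: 126,000; Lachlan: 126,000; Romilly: 63,000; Uma: 63,000; Mireille: 126,000

The spouse counts as an additional share at the children's level, so there are 4 primary shares of 126,000. Paloma takes one such share (126,000).
The children's combined portion (378,000) is divided into 3 shares of 126,000: Lachlan and Mireille each take 126,000; Tamsin's 126,000 share passes to Tamsin's issue.
Tamsin's share (126,000) is divided into 2 shares of 63,000: Romilly and Uma each take 63,000.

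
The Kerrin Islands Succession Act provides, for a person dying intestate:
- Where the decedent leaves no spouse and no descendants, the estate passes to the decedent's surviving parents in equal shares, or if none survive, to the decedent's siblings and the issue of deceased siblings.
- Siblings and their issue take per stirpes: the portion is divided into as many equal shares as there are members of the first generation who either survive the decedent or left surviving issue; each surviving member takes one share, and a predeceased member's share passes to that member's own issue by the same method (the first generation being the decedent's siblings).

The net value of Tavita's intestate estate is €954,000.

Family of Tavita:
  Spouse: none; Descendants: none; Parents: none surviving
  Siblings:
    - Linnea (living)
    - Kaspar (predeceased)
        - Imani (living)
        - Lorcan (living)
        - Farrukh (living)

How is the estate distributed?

Linnea: €477,000; Imani: €159,000; Lorcan: €159,000; Farrukh: €159,000

The entire €954,000 passes to the siblings and their issue.
That amount (€954,000) is divided into 2 shares of €477,000: Linnea takes €477,000; Kaspar's €477,000 share passes to Kaspar's issue.
Kaspar's share (€477,000) is divided into 3 shares of €159,000: Imani, Lorcan, and Farrukh each take €159,000.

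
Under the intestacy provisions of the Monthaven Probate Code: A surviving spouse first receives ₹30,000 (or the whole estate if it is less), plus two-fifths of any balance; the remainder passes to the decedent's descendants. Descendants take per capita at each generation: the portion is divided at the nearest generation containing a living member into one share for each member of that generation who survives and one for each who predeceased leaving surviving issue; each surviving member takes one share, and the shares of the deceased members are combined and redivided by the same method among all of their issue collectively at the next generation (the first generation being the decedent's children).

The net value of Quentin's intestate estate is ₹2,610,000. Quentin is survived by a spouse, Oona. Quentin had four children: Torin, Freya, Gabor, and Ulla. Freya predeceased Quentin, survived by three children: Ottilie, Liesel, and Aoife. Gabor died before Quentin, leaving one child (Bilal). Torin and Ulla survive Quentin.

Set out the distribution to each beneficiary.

Oona: ₹1,062,000; Torin: ₹387,000; Ottilie: ₹193,500; Liesel: ₹193,500; Aoife: ₹193,500; Bilal: ₹193,500; Ulla: ₹387,000

Oona first takes ₹30,000, leaving a balance of ₹2,580,000. Oona then takes two-fifths of the balance (₹1,032,000), for a total of ₹1,062,000. The remaining ₹1,548,000 passes to the descendants.
The descendants' portion (₹1,548,000) is divided at the children's generation into 4 shares of ₹387,000. Torin and Ulla each take ₹387,000. The 2 shares of the deceased (Freya and Gabor) are combined into a pool of ₹774,000.
That pool (₹774,000) is divided at the grandchildren's generation equally among Ottilie, Liesel, Aoife, and Bilal: ₹193,500 each.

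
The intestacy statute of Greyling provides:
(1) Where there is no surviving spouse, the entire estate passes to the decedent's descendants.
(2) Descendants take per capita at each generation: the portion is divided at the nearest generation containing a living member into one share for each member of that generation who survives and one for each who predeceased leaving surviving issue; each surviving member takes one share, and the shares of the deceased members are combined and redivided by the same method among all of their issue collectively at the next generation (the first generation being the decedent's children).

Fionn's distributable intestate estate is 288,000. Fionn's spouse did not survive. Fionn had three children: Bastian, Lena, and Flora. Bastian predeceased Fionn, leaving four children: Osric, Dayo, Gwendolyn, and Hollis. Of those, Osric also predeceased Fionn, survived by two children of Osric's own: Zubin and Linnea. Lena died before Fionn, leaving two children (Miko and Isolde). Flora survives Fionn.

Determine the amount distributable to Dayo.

The entire 288,000 passes to the descendants.
That amount (288,000) is divided at the children's generation into 3 shares of 96,000. Flora takes 96,000. The 2 shares of the deceased (Bastian and Lena) are combined into a pool of 192,000.
That pool (192,000) is divided at the grandchildren's generation into 6 shares of 32,000. Dayo, Gwendolyn, Hollis, Miko, and Isolde each take 32,000. The remaining share for the deceased Osric (32,000) is carried to the next generation.
That pool (32,000) is divided at the great-grandchildren's generation equally among Zubin and Linnea: 16,000 each.

Dayo receives 32,000.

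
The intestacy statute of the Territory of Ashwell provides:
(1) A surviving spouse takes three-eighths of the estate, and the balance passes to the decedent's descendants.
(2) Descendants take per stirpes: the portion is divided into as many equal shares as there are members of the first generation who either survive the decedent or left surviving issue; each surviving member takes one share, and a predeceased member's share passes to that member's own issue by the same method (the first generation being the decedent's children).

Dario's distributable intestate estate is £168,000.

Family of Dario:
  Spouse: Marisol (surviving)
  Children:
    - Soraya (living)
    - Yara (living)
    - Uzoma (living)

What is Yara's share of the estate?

Yara receives £35,000.

Marisol takes three-eighths of £168,000 = £63,000. The remaining £105,000 passes to the descendants.
The descendants' portion (£105,000) is divided into 3 shares of £35,000: Soraya, Yara, and Uzoma each take £35,000.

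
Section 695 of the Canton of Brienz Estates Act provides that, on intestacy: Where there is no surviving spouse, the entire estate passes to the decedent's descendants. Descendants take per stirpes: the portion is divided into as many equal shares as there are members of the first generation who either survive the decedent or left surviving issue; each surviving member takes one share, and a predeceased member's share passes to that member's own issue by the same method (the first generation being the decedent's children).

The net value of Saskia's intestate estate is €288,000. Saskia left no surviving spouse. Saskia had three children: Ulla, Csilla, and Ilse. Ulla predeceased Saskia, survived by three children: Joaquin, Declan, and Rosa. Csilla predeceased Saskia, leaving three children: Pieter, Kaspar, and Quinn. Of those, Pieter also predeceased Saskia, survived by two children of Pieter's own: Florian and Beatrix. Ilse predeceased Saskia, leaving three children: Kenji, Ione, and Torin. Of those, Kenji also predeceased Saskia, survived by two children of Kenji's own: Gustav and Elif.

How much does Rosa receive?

Rosa receives €32,000.

The entire €288,000 passes to the descendants.
That amount (€288,000) is divided into 3 shares of €96,000: Ulla's €96,000 share passes to Ulla's issue; Csilla's €96,000 share passes to Csilla's issue; Ilse's €96,000 share passes to Ilse's issue.
Ulla's share (€96,000) is divided into 3 shares of €32,000: Joaquin, Declan, and Rosa each take €32,000.
Csilla's share (€96,000) is divided into 3 shares of €32,000: Kaspar and Quinn each take €32,000; Pieter's €32,000 share passes to Pieter's issue.
Pieter's share (€32,000) is divided into 2 shares of €16,000: Florian and Beatrix each take €16,000.
Ilse's share (€96,000) is divided into 3 shares of €32,000: Ione and Torin each take €32,000; Kenji's €32,000 share passes to Kenji's issue.
Kenji's share (€32,000) is divided into 2 shares of €16,000: Gustav and Elif each take €16,000.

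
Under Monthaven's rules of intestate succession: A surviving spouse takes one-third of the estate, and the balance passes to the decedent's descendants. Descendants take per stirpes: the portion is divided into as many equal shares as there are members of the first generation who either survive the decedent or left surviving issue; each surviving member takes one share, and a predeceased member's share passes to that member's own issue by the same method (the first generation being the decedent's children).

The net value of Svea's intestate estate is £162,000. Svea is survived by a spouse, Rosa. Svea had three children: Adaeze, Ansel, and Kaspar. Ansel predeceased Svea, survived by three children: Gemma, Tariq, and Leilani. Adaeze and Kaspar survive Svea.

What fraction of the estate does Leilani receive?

Rosa takes one-third of £162,000 = £54,000. The remaining £108,000 passes to the descendants.
The descendants' portion (£108,000) is divided into 3 shares of £36,000: Adaeze and Kaspar each take £36,000; Ansel's £36,000 share passes to Ansel's issue.
Ansel's share (£36,000) is divided into 3 shares of £12,000: Gemma, Tariq, and Leilani each take £12,000.

Leilani receives 2/27 of the estate.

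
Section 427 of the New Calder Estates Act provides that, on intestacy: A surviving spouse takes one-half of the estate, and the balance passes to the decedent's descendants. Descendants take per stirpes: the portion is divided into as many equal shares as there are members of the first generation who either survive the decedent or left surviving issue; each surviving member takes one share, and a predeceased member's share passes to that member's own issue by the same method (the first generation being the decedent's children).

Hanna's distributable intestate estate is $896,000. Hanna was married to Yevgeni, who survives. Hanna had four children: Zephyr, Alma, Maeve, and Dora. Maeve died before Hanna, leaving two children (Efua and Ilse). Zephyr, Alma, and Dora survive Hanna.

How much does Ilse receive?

Ilse receives $56,000.

Yevgeni takes one-half of $896,000 = $448,000. The remaining $448,000 passes to the descendants.
The descendants' portion ($448,000) is divided into 4 shares of $112,000: Zephyr, Alma, and Dora each take $112,000; Maeve's $112,000 share passes to Maeve's issue.
Maeve's share ($112,000) is divided into 2 shares of $56,000: Efua and Ilse each take $56,000.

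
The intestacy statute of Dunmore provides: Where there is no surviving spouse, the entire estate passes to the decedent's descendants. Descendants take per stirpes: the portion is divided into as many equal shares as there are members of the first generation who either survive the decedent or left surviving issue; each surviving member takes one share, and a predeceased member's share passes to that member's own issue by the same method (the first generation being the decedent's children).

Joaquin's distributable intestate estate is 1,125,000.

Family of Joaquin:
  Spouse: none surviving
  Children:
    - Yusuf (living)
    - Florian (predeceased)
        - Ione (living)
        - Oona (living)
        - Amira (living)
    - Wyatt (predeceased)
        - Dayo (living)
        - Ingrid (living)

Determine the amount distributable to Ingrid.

The entire 1,125,000 passes to the descendants.
That amount (1,125,000) is divided into 3 shares of 375,000: Yusuf takes 375,000; Florian's 375,000 share passes to Florian's issue; Wyatt's 375,000 share passes to Wyatt's issue.
Florian's share (375,000) is divided into 3 shares of 125,000: Ione, Oona, and Amira each take 125,000.
Wyatt's share (375,000) is divided into 2 shares of 187,500: Dayo and Ingrid each take 187,500.

Ingrid receives 187,500.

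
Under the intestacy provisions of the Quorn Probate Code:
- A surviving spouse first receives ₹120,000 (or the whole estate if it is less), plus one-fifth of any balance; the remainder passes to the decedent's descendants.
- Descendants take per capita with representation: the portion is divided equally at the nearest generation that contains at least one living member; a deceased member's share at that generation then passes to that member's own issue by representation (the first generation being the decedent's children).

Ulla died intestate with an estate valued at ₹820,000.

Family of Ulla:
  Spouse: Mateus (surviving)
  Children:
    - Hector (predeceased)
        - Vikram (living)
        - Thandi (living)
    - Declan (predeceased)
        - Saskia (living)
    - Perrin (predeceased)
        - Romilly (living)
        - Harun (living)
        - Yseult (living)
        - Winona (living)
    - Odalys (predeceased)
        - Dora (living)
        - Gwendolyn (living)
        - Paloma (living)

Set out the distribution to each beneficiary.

Mateus first takes ₹120,000, leaving a balance of ₹700,000. Mateus then takes one-fifth of the balance (₹140,000), for a total of ₹260,000. The remaining ₹560,000 passes to the descendants.
No child survives, so the initial division is made at the grandchildren's generation.
The descendants' portion (₹560,000) is divided into 10 shares of ₹56,000: Vikram, Thandi, Saskia, Romilly, Harun, Yseult, Winona, Dora, Gwendolyn, and Paloma each take ₹56,000.

Mateus: ₹260,000; Vikram: ₹56,000; Thandi: ₹56,000; Saskia: ₹56,000; Romilly: ₹56,000; Harun: ₹56,000; Yseult: ₹56,000; Winona: ₹56,000; Dora: ₹56,000; Gwendolyn: ₹56,000; Paloma: ₹56,000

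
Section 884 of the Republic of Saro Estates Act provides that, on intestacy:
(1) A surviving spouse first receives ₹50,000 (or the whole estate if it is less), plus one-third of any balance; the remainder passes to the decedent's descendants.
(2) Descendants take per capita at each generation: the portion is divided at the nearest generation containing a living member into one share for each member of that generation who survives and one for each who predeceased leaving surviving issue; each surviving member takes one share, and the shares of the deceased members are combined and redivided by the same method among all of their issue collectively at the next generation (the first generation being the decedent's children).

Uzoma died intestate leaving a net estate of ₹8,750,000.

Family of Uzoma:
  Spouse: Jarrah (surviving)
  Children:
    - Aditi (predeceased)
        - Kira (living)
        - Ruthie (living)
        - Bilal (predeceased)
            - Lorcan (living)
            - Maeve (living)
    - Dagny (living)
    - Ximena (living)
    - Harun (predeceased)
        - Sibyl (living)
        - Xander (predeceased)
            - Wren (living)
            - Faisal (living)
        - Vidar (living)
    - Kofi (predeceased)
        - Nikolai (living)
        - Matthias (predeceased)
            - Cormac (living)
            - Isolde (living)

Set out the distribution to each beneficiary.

Jarrah: ₹2,950,000; Kira: ₹435,000; Ruthie: ₹435,000; Lorcan: ₹217,500; Maeve: ₹217,500; Dagny: ₹1,160,000; Ximena: ₹1,160,000; Sibyl: ₹435,000; Wren: ₹217,500; Faisal: ₹217,500; Vidar: ₹435,000; Nikolai: ₹435,000; Cormac: ₹217,500; Isolde: ₹217,500

Jarrah first takes ₹50,000, leaving a balance of ₹8,700,000. Jarrah then takes one-third of the balance (₹2,900,000), for a total of ₹2,950,000. The remaining ₹5,800,000 passes to the descendants.
The descendants' portion (₹5,800,000) is divided at the children's generation into 5 shares of ₹1,160,000. Dagny and Ximena each take ₹1,160,000. The 3 shares of the deceased (Aditi, Harun, and Kofi) are combined into a pool of ₹3,480,000.
That pool (₹3,480,000) is divided at the grandchildren's generation into 8 shares of ₹435,000. Kira, Ruthie, Sibyl, Vidar, and Nikolai each take ₹435,000. The 3 shares of the deceased (Bilal, Xander, and Matthias) are combined into a pool of ₹1,305,000.
That pool (₹1,305,000) is divided at the great-grandchildren's generation equally among Lorcan, Maeve, Wren, Faisal, Cormac, and Isolde: ₹217,500 each.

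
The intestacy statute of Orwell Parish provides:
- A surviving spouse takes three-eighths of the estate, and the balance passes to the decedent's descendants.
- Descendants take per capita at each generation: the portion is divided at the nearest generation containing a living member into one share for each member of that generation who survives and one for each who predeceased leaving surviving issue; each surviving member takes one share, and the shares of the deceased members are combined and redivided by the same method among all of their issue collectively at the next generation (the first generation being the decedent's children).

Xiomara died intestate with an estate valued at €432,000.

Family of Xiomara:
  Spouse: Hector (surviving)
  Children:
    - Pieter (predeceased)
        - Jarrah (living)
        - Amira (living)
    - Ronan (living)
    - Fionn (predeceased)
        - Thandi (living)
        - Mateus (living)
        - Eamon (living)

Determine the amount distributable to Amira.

Amira receives €36,000.

Hector takes three-eighths of €432,000 = €162,000. The remaining €270,000 passes to the descendants.
The descendants' portion (€270,000) is divided at the children's generation into 3 shares of €90,000. Ronan takes €90,000. The 2 shares of the deceased (Pieter and Fionn) are combined into a pool of €180,000.
That pool (€180,000) is divided at the grandchildren's generation equally among Jarrah, Amira, Thandi, Mateus, and Eamon: €36,000 each.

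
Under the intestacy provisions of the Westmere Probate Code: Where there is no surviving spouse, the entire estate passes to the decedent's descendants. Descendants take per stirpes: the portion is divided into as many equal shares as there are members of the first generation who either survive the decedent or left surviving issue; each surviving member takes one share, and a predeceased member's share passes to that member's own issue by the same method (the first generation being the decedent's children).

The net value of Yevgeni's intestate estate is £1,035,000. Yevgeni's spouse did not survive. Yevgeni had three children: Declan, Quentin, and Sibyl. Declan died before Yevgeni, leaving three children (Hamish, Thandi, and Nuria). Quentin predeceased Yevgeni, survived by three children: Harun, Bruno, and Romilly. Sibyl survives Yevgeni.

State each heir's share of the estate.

Hamish: £115,000; Thandi: £115,000; Nuria: £115,000; Harun: £115,000; Bruno: £115,000; Romilly: £115,000; Sibyl: £345,000

The entire £1,035,000 passes to the descendants.
That amount (£1,035,000) is divided into 3 shares of £345,000: Sibyl takes £345,000; Declan's £345,000 share passes to Declan's issue; Quentin's £345,000 share passes to Quentin's issue.
Declan's share (£345,000) is divided into 3 shares of £115,000: Hamish, Thandi, and Nuria each take £115,000.
Quentin's share (£345,000) is divided into 3 shares of £115,000: Harun, Bruno, and Romilly each take £115,000.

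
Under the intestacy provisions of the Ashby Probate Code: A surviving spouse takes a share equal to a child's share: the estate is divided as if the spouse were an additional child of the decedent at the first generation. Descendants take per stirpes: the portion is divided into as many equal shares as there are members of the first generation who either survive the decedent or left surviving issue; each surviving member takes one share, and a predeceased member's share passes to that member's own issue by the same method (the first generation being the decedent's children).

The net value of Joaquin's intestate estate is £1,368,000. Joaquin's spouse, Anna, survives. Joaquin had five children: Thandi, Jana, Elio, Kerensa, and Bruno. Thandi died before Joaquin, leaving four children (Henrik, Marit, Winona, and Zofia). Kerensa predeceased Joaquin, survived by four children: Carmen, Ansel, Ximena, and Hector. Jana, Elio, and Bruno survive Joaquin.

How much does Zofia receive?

Zofia receives £57,000.

The spouse counts as an additional share at the children's level, so there are 6 primary shares of £228,000. Anna takes one such share (£228,000).
The children's combined portion (£1,140,000) is divided into 5 shares of £228,000: Jana, Elio, and Bruno each take £228,000; Thandi's £228,000 share passes to Thandi's issue; Kerensa's £228,000 share passes to Kerensa's issue.
Thandi's share (£228,000) is divided into 4 shares of £57,000: Henrik, Marit, Winona, and Zofia each take £57,000.
Kerensa's share (£228,000) is divided into 4 shares of £57,000: Carmen, Ansel, Ximena, and Hector each take £57,000.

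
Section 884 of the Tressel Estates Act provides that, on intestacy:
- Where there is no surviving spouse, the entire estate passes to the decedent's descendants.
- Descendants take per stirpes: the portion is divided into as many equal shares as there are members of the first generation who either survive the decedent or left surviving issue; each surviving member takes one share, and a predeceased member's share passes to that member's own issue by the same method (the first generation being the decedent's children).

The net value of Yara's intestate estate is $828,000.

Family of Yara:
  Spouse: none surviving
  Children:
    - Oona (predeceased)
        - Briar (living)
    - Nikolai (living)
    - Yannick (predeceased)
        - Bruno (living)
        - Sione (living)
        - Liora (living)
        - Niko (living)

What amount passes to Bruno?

The entire $828,000 passes to the descendants.
That amount ($828,000) is divided into 3 shares of $276,000: Nikolai takes $276,000; Oona's $276,000 share passes to Oona's issue; Yannick's $276,000 share passes to Yannick's issue.
Oona's share ($276,000) passes entirely to Briar.
Yannick's share ($276,000) is divided into 4 shares of $69,000: Bruno, Sione, Liora, and Niko each take $69,000.

Bruno receives $69,000.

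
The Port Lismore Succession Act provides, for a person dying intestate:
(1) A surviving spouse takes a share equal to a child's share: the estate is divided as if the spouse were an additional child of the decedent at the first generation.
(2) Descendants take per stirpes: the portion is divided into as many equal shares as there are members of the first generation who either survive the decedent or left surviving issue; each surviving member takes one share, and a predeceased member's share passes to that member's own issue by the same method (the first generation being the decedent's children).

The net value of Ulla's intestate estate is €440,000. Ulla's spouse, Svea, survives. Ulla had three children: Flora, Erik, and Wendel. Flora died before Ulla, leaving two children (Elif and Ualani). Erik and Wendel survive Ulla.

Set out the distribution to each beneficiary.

Svea: €110,000; Elif: €55,000; Ualani: €55,000; Erik: €110,000; Wendel: €110,000

The spouse counts as an additional share at the children's level, so there are 4 primary shares of €110,000. Svea takes one such share (€110,000).
The children's combined portion (€330,000) is divided into 3 shares of €110,000: Erik and Wendel each take €110,000; Flora's €110,000 share passes to Flora's issue.
Flora's share (€110,000) is divided into 2 shares of €55,000: Elif and Ualani each take €55,000.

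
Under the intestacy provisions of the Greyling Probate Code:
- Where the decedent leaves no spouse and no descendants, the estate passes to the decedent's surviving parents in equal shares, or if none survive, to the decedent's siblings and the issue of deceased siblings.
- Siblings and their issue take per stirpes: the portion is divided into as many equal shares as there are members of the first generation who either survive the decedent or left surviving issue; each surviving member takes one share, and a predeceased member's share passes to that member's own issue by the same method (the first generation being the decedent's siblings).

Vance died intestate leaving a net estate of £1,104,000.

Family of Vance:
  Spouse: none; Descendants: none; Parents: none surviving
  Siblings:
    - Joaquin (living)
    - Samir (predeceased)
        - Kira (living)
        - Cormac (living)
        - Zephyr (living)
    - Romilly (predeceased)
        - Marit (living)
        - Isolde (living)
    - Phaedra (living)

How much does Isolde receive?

Isolde receives £138,000.

The entire £1,104,000 passes to the siblings and their issue.
That amount (£1,104,000) is divided into 4 shares of £276,000: Joaquin and Phaedra each take £276,000; Samir's £276,000 share passes to Samir's issue; Romilly's £276,000 share passes to Romilly's issue.
Samir's share (£276,000) is divided into 3 shares of £92,000: Kira, Cormac, and Zephyr each take £92,000.
Romilly's share (£276,000) is divided into 2 shares of £138,000: Marit and Isolde each take £138,000.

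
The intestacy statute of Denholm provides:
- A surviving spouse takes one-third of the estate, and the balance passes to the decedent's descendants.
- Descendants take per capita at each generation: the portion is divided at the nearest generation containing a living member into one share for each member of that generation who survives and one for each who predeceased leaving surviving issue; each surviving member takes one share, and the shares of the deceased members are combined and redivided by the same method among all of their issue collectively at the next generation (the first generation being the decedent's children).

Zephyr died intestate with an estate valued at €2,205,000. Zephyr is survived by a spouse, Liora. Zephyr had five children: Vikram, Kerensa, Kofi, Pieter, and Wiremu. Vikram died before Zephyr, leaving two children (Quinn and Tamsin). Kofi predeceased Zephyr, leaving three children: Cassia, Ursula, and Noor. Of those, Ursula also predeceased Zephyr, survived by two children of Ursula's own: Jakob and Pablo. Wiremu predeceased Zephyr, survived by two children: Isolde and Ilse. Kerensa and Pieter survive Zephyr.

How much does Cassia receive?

Liora takes one-third of €2,205,000 = €735,000. The remaining €1,470,000 passes to the descendants.
The descendants' portion (€1,470,000) is divided at the children's generation into 5 shares of €294,000. Kerensa and Pieter each take €294,000. The 3 shares of the deceased (Vikram, Kofi, and Wiremu) are combined into a pool of €882,000.
That pool (€882,000) is divided at the grandchildren's generation into 7 shares of €126,000. Quinn, Tamsin, Cassia, Noor, Isolde, and Ilse each take €126,000. The remaining share for the deceased Ursula (€126,000) is carried to the next generation.
That pool (€126,000) is divided at the great-grandchildren's generation equally among Jakob and Pablo: €63,000 each.

Cassia receives €126,000.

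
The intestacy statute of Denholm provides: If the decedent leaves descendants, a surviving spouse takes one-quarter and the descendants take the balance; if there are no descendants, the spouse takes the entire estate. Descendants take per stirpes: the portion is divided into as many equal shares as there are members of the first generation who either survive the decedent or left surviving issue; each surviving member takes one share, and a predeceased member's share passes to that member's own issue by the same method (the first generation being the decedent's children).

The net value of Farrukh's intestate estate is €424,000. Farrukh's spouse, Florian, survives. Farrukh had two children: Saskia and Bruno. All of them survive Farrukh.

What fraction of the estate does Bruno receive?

Florian takes one-quarter of €424,000 = €106,000. The remaining €318,000 passes to the descendants.
The descendants' portion (€318,000) is divided into 2 shares of €159,000: Saskia and Bruno each take €159,000.

Bruno receives 3/8 of the estate.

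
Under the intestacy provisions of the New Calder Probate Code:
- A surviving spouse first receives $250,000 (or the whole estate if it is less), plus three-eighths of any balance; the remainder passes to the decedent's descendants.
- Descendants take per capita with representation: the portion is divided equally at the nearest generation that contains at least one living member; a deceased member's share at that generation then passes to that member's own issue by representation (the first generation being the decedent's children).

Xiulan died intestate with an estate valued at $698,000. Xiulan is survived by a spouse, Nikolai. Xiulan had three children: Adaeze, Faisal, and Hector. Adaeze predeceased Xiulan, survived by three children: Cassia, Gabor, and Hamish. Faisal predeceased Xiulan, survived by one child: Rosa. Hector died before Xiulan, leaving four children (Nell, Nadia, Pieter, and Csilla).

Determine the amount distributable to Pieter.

Nikolai first takes $250,000, leaving a balance of $448,000. Nikolai then takes three-eighths of the balance ($168,000), for a total of $418,000. The remaining $280,000 passes to the descendants.
No child survives, so the initial division is made at the grandchildren's generation.
The descendants' portion ($280,000) is divided into 8 shares of $35,000: Cassia, Gabor, Hamish, Rosa, Nell, Nadia, Pieter, and Csilla each take $35,000.

Pieter receives $35,000.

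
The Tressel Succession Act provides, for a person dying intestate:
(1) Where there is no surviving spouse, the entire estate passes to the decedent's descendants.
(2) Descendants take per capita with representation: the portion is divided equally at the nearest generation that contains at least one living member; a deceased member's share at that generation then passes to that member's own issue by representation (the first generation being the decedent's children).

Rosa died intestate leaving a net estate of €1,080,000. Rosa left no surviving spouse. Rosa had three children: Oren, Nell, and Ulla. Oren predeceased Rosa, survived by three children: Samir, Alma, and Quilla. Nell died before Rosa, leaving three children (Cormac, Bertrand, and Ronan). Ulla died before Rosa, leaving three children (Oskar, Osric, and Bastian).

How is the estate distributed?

Samir: €120,000; Alma: €120,000; Quilla: €120,000; Cormac: €120,000; Bertrand: €120,000; Ronan: €120,000; Oskar: €120,000; Osric: €120,000; Bastian: €120,000

The entire €1,080,000 passes to the descendants.
No child survives, so the initial division is made at the grandchildren's generation.
That amount (€1,080,000) is divided into 9 shares of €120,000: Samir, Alma, Quilla, Cormac, Bertrand, Ronan, Oskar, Osric, and Bastian each take €120,000.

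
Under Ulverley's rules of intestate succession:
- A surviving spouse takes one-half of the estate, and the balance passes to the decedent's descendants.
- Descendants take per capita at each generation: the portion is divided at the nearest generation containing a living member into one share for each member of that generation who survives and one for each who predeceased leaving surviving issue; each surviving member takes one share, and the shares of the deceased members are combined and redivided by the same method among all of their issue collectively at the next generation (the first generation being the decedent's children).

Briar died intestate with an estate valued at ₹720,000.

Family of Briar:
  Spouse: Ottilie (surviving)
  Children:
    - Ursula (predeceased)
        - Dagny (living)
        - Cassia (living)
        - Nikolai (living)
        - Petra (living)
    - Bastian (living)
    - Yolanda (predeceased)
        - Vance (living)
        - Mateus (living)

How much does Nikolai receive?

Ottilie takes one-half of ₹720,000 = ₹360,000. The remaining ₹360,000 passes to the descendants.
The descendants' portion (₹360,000) is divided at the children's generation into 3 shares of ₹120,000. Bastian takes ₹120,000. The 2 shares of the deceased (Ursula and Yolanda) are combined into a pool of ₹240,000.
That pool (₹240,000) is divided at the grandchildren's generation equally among Dagny, Cassia, Nikolai, Petra, Vance, and Mateus: ₹40,000 each.

Nikolai receives ₹40,000.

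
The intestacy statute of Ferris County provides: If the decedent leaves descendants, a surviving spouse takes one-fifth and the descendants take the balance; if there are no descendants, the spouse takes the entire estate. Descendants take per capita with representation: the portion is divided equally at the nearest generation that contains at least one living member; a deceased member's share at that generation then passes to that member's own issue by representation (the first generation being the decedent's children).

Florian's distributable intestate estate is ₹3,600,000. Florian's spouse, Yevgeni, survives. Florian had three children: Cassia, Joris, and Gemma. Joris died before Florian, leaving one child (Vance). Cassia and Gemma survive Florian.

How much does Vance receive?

Vance receives ₹960,000.

Yevgeni takes one-fifth of ₹3,600,000 = ₹720,000. The remaining ₹2,880,000 passes to the descendants.
The descendants' portion (₹2,880,000) is divided into 3 shares of ₹960,000: Cassia and Gemma each take ₹960,000; Joris's ₹960,000 share passes to Joris's issue.
Joris's share (₹960,000) passes entirely to Vance.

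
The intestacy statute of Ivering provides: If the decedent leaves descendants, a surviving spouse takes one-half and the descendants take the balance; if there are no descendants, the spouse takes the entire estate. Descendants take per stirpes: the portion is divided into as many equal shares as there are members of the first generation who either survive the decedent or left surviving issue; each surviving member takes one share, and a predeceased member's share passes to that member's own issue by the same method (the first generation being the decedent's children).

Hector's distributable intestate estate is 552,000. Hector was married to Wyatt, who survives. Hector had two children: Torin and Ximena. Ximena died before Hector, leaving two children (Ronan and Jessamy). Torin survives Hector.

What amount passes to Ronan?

Wyatt takes one-half of 552,000 = 276,000. The remaining 276,000 passes to the descendants.
The descendants' portion (276,000) is divided into 2 shares of 138,000: Torin takes 138,000; Ximena's 138,000 share passes to Ximena's issue.
Ximena's share (138,000) is divided into 2 shares of 69,000: Ronan and Jessamy each take 69,000.

Ronan receives 69,000.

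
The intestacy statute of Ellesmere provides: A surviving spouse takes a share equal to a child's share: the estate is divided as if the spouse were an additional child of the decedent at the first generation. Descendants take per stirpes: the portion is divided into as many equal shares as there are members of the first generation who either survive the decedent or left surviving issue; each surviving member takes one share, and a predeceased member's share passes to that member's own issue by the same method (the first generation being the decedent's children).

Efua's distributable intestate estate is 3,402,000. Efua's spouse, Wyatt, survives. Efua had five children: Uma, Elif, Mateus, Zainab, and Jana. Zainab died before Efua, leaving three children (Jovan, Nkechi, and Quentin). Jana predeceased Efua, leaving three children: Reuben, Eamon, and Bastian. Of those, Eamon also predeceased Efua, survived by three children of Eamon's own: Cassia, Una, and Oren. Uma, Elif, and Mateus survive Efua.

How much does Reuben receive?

The spouse counts as an additional share at the children's level, so there are 6 primary shares of 567,000. Wyatt takes one such share (567,000).
The children's combined portion (2,835,000) is divided into 5 shares of 567,000: Uma, Elif, and Mateus each take 567,000; Zainab's 567,000 share passes to Zainab's issue; Jana's 567,000 share passes to Jana's issue.
Zainab's share (567,000) is divided into 3 shares of 189,000: Jovan, Nkechi, and Quentin each take 189,000.
Jana's share (567,000) is divided into 3 shares of 189,000: Reuben and Bastian each take 189,000; Eamon's 189,000 share passes to Eamon's issue.
Eamon's share (189,000) is divided into 3 shares of 63,000: Cassia, Una, and Oren each take 63,000.

Reuben receives 189,000.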